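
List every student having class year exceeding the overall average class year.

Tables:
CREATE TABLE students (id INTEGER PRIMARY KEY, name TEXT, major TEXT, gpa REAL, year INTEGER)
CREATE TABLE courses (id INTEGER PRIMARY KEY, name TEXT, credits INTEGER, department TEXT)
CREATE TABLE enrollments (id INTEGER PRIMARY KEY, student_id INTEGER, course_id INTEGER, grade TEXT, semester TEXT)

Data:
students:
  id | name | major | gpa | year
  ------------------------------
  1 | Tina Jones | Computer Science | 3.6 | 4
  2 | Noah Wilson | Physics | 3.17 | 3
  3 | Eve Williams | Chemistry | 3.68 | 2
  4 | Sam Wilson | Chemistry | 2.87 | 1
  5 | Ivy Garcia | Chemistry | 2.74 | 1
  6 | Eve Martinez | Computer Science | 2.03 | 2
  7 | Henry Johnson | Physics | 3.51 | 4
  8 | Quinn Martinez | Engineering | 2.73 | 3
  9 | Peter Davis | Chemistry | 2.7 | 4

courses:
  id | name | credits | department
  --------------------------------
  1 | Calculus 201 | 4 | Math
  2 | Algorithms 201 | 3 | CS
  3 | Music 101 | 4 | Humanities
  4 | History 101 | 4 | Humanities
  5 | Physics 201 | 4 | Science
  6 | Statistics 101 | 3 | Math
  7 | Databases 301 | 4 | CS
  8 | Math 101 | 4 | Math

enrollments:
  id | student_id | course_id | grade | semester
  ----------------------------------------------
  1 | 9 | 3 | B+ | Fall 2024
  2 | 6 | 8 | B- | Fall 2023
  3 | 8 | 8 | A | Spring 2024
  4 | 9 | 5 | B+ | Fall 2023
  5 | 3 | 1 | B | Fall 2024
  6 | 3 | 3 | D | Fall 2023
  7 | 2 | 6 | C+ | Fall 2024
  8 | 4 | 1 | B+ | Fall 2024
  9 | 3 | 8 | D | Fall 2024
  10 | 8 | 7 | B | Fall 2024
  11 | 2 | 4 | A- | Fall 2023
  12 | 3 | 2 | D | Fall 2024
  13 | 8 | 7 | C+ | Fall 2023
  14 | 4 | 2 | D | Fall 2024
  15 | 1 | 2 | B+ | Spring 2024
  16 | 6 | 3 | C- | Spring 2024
SELECT name, year FROM students WHERE year > (SELECT AVG(year) FROM students)

Execution result:
name | year
Tina Jones | 4
Noah Wilson | 3
Henry Johnson | 4
Quinn Martinez | 3
Peter Davis | 4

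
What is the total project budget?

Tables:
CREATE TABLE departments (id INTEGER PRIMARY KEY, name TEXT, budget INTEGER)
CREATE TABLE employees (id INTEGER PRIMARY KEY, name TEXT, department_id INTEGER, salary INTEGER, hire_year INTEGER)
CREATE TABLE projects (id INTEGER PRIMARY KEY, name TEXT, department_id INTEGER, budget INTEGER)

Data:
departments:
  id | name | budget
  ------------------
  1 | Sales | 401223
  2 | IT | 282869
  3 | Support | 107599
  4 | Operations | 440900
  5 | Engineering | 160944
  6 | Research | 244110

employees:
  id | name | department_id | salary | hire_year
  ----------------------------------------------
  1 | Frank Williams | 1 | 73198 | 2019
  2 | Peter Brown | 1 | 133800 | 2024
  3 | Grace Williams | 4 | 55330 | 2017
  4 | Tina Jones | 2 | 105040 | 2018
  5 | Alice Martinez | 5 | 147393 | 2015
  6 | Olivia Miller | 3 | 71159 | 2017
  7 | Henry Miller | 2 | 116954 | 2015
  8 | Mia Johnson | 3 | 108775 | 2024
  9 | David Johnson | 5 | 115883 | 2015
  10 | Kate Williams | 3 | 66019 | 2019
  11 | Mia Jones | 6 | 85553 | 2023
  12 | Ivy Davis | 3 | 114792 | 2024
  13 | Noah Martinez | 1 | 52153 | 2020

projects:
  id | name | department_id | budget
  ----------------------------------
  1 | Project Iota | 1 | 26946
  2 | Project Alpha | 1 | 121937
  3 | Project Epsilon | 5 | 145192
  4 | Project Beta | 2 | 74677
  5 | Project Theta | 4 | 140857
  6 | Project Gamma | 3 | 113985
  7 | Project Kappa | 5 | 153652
SELECT SUM(budget) FROM projects

Execution result:
777246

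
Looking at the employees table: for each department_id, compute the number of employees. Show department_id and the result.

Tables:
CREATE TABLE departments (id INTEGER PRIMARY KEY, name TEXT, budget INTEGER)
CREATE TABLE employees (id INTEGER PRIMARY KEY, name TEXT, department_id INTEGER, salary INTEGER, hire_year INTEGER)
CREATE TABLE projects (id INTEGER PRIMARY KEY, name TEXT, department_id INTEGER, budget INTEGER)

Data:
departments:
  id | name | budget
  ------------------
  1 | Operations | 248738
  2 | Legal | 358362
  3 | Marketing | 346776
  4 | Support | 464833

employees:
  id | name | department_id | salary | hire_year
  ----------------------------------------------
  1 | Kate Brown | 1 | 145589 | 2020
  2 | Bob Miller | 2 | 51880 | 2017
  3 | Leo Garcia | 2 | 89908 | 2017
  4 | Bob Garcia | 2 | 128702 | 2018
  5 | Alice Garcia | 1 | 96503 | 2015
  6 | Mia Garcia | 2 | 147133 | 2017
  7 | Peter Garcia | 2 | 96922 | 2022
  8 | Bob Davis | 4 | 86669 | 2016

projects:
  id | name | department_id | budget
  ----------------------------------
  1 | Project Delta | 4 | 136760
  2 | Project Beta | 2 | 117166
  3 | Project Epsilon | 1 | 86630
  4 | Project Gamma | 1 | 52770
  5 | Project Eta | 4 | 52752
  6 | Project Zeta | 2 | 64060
SELECT department_id, COUNT(*) AS n FROM employees GROUP BY department_id

Execution result:
department_id | n
1 | 2
2 | 5
4 | 1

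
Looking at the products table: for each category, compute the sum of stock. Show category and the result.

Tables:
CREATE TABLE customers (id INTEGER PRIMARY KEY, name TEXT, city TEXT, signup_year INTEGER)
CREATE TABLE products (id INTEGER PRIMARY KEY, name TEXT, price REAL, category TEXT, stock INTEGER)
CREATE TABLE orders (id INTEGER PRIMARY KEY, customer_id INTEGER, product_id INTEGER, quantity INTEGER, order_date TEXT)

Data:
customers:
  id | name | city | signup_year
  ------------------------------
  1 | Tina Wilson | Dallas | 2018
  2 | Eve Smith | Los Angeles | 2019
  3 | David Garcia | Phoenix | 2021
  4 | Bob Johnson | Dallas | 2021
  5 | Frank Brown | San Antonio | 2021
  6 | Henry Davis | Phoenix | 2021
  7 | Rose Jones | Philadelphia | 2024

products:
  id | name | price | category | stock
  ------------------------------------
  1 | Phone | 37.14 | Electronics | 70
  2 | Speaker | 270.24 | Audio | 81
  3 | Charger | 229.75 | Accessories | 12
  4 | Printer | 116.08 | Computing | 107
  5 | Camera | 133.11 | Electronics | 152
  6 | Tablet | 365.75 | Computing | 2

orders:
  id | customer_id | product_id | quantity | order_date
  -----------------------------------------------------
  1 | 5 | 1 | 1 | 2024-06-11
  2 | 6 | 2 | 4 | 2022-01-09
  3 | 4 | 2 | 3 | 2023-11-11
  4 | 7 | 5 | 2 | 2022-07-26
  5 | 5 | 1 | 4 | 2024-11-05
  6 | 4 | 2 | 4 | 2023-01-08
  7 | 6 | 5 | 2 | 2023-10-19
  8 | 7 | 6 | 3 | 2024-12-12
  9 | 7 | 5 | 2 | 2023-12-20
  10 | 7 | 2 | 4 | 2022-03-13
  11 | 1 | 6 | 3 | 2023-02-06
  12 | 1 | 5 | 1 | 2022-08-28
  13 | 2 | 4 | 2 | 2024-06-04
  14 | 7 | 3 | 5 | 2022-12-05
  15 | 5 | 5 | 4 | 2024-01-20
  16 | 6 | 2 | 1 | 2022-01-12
SELECT category, SUM(stock) AS sum_stock FROM products GROUP BY category

Execution result:
category | sum_stock
Accessories | 12
Audio | 81
Computing | 109
Electronics | 222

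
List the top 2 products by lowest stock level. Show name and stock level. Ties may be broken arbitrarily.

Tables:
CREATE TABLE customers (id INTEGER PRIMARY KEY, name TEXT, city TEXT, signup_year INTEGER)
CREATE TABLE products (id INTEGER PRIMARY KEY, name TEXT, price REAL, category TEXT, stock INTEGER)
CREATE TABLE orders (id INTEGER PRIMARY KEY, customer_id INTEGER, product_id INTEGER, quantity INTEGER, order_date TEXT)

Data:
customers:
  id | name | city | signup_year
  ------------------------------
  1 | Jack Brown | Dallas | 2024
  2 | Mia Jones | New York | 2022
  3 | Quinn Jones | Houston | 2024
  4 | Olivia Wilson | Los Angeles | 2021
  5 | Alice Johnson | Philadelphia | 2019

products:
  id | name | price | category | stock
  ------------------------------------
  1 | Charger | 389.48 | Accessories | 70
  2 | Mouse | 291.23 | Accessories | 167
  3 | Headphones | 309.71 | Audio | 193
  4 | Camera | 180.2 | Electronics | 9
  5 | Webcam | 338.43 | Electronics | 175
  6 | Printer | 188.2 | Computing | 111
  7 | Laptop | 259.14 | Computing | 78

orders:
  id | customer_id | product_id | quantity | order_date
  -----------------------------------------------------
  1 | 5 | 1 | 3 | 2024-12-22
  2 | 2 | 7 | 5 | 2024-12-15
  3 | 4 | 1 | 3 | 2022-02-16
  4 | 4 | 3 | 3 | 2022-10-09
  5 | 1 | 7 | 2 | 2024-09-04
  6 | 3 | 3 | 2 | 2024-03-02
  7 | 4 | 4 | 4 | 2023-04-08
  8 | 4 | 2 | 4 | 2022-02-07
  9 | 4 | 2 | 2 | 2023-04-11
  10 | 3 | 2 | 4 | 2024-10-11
SELECT name, stock FROM products ORDER BY stock ASC LIMIT 2

Execution result:
name | stock
Camera | 9
Charger | 70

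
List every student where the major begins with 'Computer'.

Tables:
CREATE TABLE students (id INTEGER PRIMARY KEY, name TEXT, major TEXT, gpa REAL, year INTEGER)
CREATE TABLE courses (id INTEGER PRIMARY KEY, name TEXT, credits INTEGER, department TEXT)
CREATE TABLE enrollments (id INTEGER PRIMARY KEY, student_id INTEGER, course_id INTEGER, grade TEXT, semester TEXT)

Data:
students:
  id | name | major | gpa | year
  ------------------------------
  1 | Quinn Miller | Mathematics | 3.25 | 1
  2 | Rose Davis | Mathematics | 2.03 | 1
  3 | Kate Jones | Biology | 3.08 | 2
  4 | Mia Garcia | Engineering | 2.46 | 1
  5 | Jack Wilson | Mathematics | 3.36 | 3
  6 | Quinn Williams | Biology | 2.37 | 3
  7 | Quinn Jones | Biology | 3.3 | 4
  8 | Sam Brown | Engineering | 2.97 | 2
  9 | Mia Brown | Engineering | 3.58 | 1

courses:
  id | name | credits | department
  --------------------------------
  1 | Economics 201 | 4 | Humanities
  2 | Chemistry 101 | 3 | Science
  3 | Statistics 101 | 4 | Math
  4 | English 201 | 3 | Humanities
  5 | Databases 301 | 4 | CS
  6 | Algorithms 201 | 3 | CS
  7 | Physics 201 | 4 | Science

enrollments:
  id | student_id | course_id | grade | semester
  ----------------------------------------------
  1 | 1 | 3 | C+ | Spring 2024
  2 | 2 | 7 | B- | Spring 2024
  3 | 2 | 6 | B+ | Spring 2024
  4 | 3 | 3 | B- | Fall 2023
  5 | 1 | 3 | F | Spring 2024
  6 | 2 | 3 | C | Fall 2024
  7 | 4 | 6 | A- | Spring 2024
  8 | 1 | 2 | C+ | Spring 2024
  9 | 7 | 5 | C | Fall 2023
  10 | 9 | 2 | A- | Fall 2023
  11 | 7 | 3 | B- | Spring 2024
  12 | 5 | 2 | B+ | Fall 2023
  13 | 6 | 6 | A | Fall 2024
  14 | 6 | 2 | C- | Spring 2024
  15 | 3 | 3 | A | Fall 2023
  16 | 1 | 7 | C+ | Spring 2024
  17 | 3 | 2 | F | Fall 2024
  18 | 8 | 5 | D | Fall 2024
SELECT name, major FROM students WHERE major LIKE 'Computer%'

Execution result:
(no rows)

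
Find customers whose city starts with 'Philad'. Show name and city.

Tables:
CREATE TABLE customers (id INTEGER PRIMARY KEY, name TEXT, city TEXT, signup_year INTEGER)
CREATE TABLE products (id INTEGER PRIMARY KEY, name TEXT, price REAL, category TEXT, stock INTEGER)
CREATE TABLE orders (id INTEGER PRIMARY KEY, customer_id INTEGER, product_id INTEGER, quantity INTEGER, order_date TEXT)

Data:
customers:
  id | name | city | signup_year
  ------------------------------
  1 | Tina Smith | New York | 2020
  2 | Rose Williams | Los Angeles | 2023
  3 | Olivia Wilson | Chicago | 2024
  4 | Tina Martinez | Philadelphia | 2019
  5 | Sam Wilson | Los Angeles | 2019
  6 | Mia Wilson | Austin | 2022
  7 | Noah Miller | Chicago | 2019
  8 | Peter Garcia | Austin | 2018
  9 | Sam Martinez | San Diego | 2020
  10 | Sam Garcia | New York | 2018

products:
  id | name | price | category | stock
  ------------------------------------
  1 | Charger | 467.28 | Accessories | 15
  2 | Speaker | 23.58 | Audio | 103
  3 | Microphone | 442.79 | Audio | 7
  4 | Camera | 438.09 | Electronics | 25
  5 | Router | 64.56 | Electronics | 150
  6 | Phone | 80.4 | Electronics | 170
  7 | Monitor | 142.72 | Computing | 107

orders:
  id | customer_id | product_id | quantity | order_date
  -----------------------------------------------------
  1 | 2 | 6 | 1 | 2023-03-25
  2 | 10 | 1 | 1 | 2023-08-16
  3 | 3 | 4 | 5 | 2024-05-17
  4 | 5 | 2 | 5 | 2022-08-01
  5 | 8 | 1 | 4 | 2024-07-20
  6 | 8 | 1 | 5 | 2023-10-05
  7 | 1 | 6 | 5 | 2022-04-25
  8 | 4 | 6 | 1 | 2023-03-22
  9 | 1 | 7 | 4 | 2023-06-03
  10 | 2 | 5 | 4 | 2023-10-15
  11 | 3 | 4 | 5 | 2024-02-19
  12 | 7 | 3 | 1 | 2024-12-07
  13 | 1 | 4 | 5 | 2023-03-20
SELECT name, city FROM customers WHERE city LIKE 'Philad%'

Execution result:
name | city
Tina Martinez | Philadelphia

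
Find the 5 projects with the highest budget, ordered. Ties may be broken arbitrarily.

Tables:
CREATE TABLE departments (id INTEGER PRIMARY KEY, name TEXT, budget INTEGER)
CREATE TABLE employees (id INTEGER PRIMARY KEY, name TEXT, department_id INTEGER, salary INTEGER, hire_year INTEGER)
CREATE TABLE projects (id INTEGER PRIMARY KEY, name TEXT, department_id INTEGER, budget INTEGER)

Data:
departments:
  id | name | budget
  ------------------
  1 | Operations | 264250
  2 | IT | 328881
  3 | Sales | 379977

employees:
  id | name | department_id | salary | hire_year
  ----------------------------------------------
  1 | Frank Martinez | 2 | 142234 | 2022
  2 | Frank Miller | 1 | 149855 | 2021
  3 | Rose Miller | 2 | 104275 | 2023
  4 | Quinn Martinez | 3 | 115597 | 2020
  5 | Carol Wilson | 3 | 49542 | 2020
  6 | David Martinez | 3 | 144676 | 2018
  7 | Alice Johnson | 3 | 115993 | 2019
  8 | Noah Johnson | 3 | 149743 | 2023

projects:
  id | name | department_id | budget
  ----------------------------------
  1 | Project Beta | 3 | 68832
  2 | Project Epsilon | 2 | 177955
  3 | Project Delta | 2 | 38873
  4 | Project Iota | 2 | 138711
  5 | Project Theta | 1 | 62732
SELECT name, budget FROM projects ORDER BY budget DESC LIMIT 5

Execution result:
name | budget
Project Epsilon | 177955
Project Iota | 138711
Project Beta | 68832
Project Theta | 62732
Project Delta | 38873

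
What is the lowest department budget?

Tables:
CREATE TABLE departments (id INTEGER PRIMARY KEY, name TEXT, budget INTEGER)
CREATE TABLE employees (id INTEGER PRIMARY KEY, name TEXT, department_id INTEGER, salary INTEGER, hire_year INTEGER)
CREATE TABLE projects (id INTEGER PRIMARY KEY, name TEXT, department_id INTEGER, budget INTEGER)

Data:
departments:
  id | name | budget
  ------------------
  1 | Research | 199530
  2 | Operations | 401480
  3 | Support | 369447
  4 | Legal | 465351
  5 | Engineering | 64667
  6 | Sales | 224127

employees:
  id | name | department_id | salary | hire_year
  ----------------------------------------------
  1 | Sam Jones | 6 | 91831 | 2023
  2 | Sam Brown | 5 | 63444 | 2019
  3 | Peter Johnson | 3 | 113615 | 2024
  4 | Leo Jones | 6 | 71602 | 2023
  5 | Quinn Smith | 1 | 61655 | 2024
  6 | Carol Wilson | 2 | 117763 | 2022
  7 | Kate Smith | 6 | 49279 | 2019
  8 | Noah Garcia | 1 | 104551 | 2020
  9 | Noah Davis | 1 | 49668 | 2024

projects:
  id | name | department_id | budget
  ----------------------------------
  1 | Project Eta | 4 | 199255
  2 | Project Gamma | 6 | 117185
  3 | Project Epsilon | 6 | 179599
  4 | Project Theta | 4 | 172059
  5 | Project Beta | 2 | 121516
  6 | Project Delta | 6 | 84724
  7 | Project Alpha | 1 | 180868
SELECT MIN(budget) FROM departments

Execution result:
64667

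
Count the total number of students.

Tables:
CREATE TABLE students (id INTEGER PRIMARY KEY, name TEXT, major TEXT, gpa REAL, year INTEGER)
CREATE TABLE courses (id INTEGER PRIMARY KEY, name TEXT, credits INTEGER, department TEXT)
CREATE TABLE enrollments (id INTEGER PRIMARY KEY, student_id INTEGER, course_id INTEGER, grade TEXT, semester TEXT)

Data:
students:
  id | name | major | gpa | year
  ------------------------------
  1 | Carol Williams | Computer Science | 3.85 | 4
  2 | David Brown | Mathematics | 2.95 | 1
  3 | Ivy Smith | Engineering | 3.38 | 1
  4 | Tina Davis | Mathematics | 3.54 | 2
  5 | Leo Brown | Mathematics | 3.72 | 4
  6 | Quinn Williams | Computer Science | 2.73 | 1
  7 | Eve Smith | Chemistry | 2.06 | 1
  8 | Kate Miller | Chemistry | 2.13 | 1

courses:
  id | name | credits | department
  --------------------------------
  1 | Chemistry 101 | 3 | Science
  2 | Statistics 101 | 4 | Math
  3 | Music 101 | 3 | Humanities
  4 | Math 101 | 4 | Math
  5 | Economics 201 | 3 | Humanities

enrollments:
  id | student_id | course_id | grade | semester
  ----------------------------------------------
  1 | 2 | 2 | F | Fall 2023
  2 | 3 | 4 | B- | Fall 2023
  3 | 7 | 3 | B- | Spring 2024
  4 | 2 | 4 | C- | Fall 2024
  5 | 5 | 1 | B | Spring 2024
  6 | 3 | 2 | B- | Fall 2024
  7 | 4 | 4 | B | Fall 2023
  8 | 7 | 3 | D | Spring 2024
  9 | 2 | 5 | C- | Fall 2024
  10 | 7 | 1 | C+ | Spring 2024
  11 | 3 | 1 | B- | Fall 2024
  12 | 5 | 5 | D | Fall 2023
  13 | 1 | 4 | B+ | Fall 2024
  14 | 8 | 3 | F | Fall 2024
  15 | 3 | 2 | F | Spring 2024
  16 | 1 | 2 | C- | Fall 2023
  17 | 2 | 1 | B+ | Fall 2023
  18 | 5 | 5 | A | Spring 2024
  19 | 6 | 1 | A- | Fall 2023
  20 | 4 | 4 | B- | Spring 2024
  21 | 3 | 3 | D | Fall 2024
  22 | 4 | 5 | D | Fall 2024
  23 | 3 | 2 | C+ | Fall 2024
SELECT COUNT(*) FROM students

Execution result:
8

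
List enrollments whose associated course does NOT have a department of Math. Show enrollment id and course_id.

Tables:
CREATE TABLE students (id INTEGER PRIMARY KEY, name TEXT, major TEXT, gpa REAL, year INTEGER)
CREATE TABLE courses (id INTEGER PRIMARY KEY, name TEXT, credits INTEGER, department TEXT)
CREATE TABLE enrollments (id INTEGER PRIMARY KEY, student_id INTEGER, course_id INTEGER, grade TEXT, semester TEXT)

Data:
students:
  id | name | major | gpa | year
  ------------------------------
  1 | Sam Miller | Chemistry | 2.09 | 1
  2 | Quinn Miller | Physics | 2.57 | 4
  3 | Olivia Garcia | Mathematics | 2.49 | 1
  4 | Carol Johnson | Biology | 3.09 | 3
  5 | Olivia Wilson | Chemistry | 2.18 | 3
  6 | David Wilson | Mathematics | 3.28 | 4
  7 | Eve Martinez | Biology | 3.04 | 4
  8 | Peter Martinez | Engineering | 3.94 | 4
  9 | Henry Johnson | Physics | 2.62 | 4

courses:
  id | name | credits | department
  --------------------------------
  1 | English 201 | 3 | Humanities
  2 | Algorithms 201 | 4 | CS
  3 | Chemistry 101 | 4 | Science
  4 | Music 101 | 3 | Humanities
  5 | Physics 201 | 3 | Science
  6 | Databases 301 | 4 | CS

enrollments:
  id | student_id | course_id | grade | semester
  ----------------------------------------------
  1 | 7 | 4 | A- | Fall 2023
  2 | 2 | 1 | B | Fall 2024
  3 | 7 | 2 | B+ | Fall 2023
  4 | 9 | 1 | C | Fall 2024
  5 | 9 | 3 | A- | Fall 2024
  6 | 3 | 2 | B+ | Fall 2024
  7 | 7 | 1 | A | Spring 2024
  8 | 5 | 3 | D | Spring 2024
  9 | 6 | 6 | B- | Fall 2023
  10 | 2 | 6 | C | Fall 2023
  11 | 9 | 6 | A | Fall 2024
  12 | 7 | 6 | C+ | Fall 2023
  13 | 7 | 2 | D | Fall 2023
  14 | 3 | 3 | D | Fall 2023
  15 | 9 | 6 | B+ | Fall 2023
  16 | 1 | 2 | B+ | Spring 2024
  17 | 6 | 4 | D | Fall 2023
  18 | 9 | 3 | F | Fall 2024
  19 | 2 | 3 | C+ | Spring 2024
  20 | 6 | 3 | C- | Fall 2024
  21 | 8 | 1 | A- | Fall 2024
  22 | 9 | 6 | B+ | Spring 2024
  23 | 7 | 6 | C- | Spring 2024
SELECT id, course_id FROM enrollments WHERE course_id NOT IN (SELECT id FROM courses WHERE department = 'Math')

Execution result:
id | course_id
1 | 4
2 | 1
3 | 2
4 | 1
5 | 3
6 | 2
7 | 1
8 | 3
9 | 6
10 | 6
11 | 6
12 | 6
13 | 2
14 | 3
15 | 6
16 | 2
17 | 4
18 | 3
19 | 3
20 | 3
21 | 1
22 | 6
23 | 6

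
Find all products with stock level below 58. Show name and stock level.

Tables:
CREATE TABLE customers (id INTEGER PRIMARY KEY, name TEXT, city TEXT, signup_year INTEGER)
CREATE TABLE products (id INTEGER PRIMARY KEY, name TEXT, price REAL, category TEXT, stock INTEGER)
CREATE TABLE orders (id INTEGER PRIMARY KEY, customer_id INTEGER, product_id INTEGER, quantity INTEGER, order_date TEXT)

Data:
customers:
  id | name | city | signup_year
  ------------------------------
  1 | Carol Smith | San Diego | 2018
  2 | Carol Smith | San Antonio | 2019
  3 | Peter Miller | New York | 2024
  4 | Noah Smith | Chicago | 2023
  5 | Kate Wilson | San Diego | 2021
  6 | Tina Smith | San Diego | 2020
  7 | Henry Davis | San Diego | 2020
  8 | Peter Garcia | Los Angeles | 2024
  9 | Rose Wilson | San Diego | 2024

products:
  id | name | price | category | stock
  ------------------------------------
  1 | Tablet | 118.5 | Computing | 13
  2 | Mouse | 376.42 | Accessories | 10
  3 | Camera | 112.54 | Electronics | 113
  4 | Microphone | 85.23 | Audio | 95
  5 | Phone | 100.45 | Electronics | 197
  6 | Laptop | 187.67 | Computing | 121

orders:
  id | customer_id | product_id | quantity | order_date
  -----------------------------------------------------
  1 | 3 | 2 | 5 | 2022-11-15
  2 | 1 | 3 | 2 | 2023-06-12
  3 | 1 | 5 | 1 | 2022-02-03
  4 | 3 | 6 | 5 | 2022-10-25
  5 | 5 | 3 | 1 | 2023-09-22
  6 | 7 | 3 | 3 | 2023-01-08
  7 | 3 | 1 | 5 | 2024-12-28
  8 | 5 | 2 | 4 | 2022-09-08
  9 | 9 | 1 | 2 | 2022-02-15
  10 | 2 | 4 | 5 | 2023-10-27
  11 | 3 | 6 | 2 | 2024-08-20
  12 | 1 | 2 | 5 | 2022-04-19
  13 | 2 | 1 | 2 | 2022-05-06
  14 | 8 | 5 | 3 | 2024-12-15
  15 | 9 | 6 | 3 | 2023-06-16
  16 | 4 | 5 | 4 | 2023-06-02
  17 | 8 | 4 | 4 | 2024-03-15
SELECT name, stock FROM products WHERE stock < 58

Execution result:
name | stock
Tablet | 13
Mouse | 10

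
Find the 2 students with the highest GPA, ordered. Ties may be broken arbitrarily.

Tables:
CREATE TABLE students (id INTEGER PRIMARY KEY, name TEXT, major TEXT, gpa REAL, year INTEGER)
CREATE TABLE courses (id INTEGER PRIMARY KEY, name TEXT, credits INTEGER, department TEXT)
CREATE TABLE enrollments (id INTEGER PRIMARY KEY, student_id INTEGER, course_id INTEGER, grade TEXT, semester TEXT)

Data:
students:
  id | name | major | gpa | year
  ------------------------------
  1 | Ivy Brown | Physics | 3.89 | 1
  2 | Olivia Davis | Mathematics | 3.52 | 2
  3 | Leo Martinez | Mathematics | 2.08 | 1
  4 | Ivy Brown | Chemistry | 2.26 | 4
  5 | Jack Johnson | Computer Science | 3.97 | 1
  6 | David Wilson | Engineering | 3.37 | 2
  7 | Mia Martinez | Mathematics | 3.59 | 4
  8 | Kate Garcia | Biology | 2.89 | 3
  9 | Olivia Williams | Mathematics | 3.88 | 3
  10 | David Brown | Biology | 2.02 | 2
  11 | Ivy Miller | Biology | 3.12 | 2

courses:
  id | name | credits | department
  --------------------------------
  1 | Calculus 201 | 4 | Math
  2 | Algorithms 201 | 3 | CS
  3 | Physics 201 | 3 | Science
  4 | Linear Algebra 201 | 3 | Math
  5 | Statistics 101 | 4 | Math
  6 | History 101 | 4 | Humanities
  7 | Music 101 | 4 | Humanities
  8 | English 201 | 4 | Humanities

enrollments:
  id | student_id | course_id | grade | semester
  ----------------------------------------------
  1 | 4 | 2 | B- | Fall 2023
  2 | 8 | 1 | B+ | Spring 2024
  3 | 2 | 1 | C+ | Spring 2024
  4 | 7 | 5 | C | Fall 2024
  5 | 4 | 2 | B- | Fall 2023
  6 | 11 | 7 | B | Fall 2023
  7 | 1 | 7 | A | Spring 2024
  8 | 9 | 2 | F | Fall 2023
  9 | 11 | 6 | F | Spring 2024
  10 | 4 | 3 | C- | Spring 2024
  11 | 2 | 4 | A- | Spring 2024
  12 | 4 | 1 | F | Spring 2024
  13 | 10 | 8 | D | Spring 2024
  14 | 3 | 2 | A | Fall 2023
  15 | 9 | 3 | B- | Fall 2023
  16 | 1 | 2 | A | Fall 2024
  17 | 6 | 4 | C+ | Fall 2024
SELECT name, gpa FROM students ORDER BY gpa DESC LIMIT 2

Execution result:
name | gpa
Jack Johnson | 3.97
Ivy Brown | 3.89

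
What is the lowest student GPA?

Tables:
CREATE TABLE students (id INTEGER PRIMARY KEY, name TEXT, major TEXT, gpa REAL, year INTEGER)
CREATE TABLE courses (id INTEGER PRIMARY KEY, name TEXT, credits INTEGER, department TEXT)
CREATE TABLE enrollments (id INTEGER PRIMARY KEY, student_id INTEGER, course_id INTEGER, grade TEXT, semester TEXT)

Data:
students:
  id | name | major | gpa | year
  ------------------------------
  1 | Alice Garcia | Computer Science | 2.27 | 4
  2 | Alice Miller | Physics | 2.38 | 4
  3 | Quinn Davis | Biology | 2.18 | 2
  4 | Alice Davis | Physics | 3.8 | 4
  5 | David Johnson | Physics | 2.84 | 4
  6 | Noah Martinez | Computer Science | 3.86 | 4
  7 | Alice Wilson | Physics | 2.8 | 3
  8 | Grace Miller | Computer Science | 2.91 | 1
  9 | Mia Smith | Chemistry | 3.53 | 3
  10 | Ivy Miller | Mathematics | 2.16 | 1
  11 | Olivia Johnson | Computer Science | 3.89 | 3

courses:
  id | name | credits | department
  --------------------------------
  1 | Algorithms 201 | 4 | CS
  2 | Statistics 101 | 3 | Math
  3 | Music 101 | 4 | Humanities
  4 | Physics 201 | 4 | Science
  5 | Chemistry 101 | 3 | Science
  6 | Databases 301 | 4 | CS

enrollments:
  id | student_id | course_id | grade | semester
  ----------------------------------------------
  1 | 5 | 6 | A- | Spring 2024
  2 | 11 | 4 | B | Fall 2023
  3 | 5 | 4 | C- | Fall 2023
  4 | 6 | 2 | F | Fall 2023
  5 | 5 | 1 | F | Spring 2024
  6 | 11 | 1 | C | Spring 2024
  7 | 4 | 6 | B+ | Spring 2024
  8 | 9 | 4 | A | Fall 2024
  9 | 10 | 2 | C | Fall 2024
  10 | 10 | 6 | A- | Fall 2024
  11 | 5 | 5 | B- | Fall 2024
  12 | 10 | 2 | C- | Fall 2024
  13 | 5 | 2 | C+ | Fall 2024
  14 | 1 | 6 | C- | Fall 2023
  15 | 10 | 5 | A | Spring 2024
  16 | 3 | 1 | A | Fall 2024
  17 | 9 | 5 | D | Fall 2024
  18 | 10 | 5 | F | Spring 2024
SELECT MIN(gpa) FROM students

Execution result:
2.16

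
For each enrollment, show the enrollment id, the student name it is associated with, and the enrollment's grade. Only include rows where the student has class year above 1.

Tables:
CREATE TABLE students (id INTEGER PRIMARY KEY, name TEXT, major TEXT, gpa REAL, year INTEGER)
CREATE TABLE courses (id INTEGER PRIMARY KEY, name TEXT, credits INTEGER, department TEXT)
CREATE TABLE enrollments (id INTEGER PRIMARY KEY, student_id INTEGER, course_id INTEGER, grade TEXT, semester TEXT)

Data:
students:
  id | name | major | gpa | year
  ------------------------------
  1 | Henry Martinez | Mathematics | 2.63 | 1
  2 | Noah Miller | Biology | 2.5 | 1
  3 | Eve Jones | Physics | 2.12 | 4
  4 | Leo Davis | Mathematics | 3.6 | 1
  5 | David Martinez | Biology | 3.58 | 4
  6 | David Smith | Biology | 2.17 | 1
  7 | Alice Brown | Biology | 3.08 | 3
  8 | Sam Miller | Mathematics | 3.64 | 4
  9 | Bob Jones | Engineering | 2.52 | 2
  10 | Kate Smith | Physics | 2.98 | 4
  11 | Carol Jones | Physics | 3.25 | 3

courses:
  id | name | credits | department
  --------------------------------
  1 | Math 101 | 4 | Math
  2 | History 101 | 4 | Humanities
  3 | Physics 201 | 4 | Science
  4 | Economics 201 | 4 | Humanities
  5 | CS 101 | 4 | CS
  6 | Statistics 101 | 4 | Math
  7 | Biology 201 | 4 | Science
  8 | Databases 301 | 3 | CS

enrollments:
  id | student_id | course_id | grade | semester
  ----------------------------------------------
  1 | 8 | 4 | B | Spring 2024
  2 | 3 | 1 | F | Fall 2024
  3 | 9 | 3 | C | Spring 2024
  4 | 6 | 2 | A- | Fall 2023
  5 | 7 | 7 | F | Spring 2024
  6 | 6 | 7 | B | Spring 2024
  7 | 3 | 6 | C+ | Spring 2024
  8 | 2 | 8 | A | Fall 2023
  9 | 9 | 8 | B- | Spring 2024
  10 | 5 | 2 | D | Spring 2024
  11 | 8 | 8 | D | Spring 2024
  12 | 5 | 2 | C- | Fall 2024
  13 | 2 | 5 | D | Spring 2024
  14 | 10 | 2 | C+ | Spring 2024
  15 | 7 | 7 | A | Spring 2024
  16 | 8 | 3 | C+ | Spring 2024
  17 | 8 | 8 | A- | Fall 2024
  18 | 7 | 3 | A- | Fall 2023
SELECT c.id, p.name AS student, c.grade FROM enrollments c JOIN students p ON c.student_id = p.id WHERE p.year > 1

Execution result:
id | student | grade
1 | Sam Miller | B
2 | Eve Jones | F
3 | Bob Jones | C
5 | Alice Brown | F
7 | Eve Jones | C+
9 | Bob Jones | B-
10 | David Martinez | D
11 | Sam Miller | D
12 | David Martinez | C-
14 | Kate Smith | C+
15 | Alice Brown | A
16 | Sam Miller | C+
17 | Sam Miller | A-
18 | Alice Brown | A-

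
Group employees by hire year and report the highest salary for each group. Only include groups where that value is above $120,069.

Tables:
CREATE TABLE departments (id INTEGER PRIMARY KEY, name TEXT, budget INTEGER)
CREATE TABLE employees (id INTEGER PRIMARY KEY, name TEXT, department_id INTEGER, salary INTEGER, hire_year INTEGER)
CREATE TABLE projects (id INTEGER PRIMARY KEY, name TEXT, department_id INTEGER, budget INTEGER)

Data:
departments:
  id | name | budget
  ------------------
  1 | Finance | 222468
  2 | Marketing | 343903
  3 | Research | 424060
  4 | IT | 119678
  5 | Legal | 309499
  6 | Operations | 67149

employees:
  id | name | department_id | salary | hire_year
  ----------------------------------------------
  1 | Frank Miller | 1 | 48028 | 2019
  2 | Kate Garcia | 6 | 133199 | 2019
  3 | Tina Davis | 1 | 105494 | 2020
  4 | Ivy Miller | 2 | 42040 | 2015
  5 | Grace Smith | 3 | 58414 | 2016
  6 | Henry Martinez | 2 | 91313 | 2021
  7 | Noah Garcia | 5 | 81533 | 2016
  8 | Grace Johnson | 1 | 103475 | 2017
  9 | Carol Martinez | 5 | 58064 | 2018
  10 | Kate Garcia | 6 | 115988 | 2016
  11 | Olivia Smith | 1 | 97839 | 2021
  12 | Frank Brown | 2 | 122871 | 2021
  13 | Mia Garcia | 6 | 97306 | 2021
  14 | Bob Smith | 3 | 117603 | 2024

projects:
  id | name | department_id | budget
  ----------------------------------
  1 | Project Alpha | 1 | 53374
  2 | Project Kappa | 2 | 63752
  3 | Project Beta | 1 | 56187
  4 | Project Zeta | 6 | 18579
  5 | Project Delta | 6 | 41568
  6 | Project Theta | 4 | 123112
SELECT hire_year, MAX(salary) AS max_salary FROM employees GROUP BY hire_year HAVING MAX(salary) > 120069

Execution result:
hire_year | max_salary
2019 | 133199
2021 | 122871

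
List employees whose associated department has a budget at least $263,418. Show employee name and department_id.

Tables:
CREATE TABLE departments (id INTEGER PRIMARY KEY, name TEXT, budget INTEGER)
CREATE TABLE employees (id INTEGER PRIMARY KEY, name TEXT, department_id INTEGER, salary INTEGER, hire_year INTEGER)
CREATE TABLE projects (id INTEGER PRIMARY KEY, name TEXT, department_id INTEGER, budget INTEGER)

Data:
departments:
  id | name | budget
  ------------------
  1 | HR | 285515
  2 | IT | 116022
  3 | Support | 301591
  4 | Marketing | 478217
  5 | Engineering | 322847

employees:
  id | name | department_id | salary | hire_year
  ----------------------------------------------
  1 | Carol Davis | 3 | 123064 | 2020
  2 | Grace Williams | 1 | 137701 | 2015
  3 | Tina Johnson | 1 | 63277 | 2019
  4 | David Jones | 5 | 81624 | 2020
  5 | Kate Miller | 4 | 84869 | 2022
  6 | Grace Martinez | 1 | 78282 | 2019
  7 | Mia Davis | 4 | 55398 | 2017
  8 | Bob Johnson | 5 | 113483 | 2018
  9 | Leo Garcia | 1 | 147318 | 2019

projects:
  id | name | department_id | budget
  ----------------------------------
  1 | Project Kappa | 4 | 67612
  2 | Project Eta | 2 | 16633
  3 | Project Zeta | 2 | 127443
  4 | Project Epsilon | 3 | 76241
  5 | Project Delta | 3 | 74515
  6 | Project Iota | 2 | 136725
SELECT name, department_id FROM employees WHERE department_id IN (SELECT id FROM departments WHERE budget >= 263418)

Execution result:
name | department_id
Carol Davis | 3
Grace Williams | 1
Tina Johnson | 1
David Jones | 5
Kate Miller | 4
Grace Martinez | 1
Mia Davis | 4
Bob Johnson | 5
Leo Garcia | 1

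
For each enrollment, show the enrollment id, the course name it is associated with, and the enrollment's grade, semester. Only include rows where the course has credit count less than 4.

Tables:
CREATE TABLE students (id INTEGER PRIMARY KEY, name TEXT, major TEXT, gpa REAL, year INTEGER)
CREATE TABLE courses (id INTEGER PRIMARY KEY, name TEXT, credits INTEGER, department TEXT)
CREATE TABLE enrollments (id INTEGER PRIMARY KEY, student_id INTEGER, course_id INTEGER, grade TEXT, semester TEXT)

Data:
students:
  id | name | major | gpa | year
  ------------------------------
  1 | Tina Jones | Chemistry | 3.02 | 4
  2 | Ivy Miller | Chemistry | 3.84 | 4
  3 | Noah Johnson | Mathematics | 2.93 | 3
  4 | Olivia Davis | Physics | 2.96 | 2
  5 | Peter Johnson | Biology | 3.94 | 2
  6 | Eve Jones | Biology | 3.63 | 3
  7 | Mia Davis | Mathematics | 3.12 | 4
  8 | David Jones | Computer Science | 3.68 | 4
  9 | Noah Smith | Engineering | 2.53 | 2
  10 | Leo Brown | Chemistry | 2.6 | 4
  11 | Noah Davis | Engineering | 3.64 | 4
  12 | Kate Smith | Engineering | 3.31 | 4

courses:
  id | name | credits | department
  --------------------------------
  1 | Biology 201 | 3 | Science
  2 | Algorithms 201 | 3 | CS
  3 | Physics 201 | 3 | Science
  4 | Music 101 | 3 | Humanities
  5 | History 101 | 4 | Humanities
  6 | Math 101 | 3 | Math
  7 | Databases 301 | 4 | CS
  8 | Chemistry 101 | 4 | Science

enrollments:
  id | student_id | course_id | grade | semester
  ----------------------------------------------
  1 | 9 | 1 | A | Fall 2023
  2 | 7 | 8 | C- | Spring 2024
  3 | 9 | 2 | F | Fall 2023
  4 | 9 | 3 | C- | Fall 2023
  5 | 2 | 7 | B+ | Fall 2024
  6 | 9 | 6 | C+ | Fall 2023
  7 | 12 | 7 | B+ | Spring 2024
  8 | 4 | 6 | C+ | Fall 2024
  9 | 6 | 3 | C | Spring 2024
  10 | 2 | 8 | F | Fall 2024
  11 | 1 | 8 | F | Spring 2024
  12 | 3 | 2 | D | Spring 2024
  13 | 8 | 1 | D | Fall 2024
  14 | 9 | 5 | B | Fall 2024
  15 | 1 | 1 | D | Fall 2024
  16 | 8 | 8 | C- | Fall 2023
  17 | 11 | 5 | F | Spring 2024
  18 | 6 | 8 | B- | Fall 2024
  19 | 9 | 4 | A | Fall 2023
SELECT c.id, p.name AS course, c.grade, c.semester FROM enrollments c JOIN courses p ON c.course_id = p.id WHERE p.credits < 4

Execution result:
id | course | grade | semester
1 | Biology 201 | A | Fall 2023
3 | Algorithms 201 | F | Fall 2023
4 | Physics 201 | C- | Fall 2023
6 | Math 101 | C+ | Fall 2023
8 | Math 101 | C+ | Fall 2024
9 | Physics 201 | C | Spring 2024
12 | Algorithms 201 | D | Spring 2024
13 | Biology 201 | D | Fall 2024
15 | Biology 201 | D | Fall 2024
19 | Music 101 | A | Fall 2023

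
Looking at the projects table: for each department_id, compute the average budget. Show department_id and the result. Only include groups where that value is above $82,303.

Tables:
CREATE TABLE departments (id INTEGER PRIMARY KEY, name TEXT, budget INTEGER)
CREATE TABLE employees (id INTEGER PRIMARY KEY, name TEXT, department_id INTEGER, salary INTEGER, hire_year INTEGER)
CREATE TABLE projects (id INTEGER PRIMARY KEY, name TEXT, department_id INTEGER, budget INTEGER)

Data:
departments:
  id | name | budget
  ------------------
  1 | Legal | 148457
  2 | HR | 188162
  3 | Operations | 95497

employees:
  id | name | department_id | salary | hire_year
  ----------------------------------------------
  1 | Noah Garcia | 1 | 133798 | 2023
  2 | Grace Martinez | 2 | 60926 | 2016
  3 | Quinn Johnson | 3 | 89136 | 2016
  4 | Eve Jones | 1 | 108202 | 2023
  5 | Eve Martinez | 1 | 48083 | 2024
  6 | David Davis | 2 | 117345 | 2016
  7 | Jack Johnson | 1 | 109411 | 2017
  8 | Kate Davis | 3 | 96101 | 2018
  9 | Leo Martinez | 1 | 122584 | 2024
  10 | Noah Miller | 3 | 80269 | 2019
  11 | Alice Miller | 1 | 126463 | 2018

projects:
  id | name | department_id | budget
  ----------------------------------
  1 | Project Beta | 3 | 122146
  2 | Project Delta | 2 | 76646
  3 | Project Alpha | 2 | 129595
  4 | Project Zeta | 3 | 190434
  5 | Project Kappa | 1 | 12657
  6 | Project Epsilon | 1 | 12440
SELECT department_id, AVG(budget) AS avg_budget FROM projects GROUP BY department_id HAVING AVG(budget) > 82303

Execution result:
department_id | avg_budget
2 | 103120.50
3 | 156290.00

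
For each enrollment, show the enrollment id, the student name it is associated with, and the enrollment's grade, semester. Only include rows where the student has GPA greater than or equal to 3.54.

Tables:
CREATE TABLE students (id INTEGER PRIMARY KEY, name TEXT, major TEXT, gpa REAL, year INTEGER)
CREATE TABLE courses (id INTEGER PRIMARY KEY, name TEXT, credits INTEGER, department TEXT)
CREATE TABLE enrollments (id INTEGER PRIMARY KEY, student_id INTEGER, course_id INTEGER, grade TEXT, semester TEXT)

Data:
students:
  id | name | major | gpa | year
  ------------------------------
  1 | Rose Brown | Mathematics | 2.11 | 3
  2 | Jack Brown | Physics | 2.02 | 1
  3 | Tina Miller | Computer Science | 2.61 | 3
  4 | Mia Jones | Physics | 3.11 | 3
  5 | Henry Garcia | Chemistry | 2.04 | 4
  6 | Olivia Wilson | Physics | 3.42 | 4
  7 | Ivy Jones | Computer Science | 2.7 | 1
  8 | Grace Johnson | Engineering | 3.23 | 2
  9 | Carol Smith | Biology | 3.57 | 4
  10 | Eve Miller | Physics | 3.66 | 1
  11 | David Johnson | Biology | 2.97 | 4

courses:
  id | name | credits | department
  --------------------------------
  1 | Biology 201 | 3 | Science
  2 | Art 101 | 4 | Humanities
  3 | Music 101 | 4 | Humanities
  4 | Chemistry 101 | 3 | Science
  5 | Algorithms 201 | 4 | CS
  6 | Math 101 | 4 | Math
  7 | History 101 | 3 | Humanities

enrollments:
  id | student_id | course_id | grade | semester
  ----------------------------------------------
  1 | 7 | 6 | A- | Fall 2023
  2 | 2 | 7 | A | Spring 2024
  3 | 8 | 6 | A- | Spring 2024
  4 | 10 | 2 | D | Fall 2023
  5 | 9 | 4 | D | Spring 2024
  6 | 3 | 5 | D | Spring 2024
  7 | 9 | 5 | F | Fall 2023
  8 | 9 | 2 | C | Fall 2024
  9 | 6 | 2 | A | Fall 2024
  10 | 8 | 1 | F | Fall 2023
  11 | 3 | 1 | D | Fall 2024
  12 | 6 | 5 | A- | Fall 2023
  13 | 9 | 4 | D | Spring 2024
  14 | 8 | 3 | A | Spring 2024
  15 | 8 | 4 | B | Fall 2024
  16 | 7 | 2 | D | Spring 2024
SELECT c.id, p.name AS student, c.grade, c.semester FROM enrollments c JOIN students p ON c.student_id = p.id WHERE p.gpa >= 3.54

Execution result:
id | student | grade | semester
4 | Eve Miller | D | Fall 2023
5 | Carol Smith | D | Spring 2024
7 | Carol Smith | F | Fall 2023
8 | Carol Smith | C | Fall 2024
13 | Carol Smith | D | Spring 2024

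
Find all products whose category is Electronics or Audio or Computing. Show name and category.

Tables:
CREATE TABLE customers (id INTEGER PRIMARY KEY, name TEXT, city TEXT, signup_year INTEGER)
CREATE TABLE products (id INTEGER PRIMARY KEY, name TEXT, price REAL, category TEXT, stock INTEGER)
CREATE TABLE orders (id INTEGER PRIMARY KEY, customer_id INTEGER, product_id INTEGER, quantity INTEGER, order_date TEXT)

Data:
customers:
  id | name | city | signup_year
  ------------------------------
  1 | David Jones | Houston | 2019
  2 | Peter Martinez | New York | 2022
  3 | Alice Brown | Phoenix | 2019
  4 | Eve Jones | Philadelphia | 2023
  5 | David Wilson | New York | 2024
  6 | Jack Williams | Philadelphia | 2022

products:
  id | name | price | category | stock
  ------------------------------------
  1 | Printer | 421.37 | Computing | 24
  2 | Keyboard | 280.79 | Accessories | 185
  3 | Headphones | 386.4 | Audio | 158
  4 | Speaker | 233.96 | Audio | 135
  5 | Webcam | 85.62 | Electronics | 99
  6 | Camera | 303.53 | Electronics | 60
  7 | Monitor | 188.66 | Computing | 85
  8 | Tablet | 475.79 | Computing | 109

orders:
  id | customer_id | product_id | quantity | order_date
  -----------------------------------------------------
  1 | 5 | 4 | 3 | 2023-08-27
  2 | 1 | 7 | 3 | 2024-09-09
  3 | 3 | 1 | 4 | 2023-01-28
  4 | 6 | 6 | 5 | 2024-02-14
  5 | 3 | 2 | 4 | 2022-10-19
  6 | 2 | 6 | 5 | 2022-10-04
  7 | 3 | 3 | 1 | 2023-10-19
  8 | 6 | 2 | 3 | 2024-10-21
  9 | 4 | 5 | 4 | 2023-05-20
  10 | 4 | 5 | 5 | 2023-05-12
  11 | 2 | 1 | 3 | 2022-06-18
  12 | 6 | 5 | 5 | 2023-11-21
SELECT name, category FROM products WHERE category IN ('Electronics', 'Audio', 'Computing')

Execution result:
name | category
Printer | Computing
Headphones | Audio
Speaker | Audio
Webcam | Electronics
Camera | Electronics
Monitor | Computing
Tablet | Computing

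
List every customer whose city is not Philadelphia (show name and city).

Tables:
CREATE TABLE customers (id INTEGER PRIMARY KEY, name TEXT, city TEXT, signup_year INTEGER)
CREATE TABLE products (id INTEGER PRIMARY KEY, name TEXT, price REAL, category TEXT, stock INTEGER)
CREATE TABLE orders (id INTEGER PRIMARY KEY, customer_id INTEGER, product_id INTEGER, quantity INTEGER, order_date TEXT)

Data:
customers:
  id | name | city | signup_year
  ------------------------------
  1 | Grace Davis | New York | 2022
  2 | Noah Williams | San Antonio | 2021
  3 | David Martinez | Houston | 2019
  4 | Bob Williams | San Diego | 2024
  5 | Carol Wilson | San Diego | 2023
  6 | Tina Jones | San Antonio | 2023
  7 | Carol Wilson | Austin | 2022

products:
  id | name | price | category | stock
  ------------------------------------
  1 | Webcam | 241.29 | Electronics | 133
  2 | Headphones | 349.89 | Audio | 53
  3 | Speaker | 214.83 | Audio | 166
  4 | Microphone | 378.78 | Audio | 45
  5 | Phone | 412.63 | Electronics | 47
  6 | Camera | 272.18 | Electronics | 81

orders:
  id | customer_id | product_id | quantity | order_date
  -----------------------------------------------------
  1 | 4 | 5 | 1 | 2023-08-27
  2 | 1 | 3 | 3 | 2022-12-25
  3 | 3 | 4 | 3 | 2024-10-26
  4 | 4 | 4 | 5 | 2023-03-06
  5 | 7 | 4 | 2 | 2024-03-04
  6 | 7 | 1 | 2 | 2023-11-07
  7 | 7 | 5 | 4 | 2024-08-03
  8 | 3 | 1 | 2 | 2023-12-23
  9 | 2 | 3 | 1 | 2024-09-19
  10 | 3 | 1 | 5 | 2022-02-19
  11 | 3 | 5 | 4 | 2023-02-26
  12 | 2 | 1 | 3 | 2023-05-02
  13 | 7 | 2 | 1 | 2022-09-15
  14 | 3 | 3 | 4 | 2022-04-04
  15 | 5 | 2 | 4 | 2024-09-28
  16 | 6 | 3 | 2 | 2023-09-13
SELECT name, city FROM customers WHERE city <> 'Philadelphia'

Execution result:
name | city
Grace Davis | New York
Noah Williams | San Antonio
David Martinez | Houston
Bob Williams | San Diego
Carol Wilson | San Diego
Tina Jones | San Antonio
Carol Wilson | Austin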